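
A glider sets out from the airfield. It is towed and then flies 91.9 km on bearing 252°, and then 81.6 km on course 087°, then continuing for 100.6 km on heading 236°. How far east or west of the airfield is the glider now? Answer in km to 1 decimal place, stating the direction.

Leg 1 (252°, 91.9 km): east 91.9 sin 252° = -87.40, north 91.9 cos 252° = -28.40
Leg 2 (087°, 81.6 km): east 81.6 sin 87° = 81.49, north 81.6 cos 87° = 4.27
Leg 3 (236°, 100.6 km): east 100.6 sin 236° = -83.40, north 100.6 cos 236° = -56.25
Net east component: -89.32 km.

89.3 km west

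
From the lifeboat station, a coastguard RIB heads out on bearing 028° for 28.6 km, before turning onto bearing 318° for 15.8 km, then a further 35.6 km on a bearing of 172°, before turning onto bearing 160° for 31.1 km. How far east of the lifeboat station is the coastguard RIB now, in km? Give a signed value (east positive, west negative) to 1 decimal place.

18.4 km

Leg 1 (028°, 28.6 km): east 28.6 sin 28° = 13.43, north 28.6 cos 28° = 25.25
Leg 2 (318°, 15.8 km): east 15.8 sin 318° = -10.57, north 15.8 cos 318° = 11.74
Leg 3 (172°, 35.6 km): east 35.6 sin 172° = 4.95, north 35.6 cos 172° = -35.25
Leg 4 (160°, 31.1 km): east 31.1 sin 160° = 10.64, north 31.1 cos 160° = -29.22
Net east component: 18.45 km.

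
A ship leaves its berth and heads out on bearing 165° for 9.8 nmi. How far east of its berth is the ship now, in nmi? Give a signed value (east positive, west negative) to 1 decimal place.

Leg 1 (165°, 9.8 nmi): east 9.8 sin 165° = 2.54, north 9.8 cos 165° = -9.47
Net east component: 2.54 nmi.

2.5 nmi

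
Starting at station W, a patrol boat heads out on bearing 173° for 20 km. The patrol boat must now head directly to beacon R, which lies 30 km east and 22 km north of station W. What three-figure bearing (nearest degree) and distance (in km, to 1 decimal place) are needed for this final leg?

033°, 50.1 km

Leg 1 (173°, 20 km): east 20 sin 173° = 2.44, north 20 cos 173° = -19.85
Current position: (2.44, -19.85). Target: (30, 22). Remaining: Δeast = 27.56, Δnorth = 41.85.
Bearing = atan2(27.56, 41.85) mod 360° = 33.37°; distance = √((27.56)² + (41.85)²) = 50.112 km.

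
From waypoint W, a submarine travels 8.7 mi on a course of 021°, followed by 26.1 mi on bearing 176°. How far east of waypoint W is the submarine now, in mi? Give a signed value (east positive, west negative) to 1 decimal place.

Leg 1 (021°, 8.7 mi): east 8.7 sin 21° = 3.12, north 8.7 cos 21° = 8.12
Leg 2 (176°, 26.1 mi): east 26.1 sin 176° = 1.82, north 26.1 cos 176° = -26.04
Net east component: 4.94 mi.

4.9 mi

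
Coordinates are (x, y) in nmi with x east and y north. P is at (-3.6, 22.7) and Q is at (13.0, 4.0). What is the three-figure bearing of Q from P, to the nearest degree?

138°

Δeast = 13.0 − -3.6 = 16.60; Δnorth = 4.0 − 22.7 = -18.70.
Bearing = atan2(Δeast, Δnorth) mod 360° = 138.40° ≈ 138°.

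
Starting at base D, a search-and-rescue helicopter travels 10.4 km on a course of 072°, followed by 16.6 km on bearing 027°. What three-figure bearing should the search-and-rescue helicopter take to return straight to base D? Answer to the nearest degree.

224°

Leg 1 (072°, 10.4 km): east 10.4 sin 72° = 9.89, north 10.4 cos 72° = 3.21
Leg 2 (027°, 16.6 km): east 16.6 sin 27° = 7.54, north 16.6 cos 27° = 14.79
Net displacement: 17.43 east, 18.00 north. Direction back to start is (-17.43, -18.00): bearing = atan2(-17.43, -18.00) mod 360° = 224.07° ≈ 224°.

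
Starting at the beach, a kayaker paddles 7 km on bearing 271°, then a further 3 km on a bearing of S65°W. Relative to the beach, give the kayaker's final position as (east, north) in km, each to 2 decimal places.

(-9.72, -1.15)

Leg 1 (271°, 7 km): east 7 sin 271° = -7.00, north 7 cos 271° = 0.12
Leg 2 (S65°W, 3 km): east 3 sin 245° = -2.72, north 3 cos 245° = -1.27
Summing: -9.72 km east, -1.15 km north → (-9.72, -1.15).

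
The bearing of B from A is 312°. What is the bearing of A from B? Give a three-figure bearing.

132°

Back-bearing = 312° − 180° = 132°.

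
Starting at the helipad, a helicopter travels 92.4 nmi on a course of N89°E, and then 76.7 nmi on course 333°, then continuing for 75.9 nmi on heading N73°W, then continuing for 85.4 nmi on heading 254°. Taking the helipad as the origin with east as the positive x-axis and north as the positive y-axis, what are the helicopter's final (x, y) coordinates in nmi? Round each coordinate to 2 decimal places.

Leg 1 (N89°E, 92.4 nmi): east 92.4 sin 89° = 92.39, north 92.4 cos 89° = 1.61
Leg 2 (333°, 76.7 nmi): east 76.7 sin 333° = -34.82, north 76.7 cos 333° = 68.34
Leg 3 (N73°W, 75.9 nmi): east 75.9 sin 287° = -72.58, north 75.9 cos 287° = 22.19
Leg 4 (254°, 85.4 nmi): east 85.4 sin 254° = -82.09, north 85.4 cos 254° = -23.54
Summing: -97.11 nmi east, 68.60 nmi north → (-97.11, 68.60).

(-97.11, 68.60)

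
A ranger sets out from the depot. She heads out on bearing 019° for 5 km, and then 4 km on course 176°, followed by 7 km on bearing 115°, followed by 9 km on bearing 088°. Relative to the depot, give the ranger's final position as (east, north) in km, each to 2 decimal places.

(17.25, -1.91)

Leg 1 (019°, 5 km): east 5 sin 19° = 1.63, north 5 cos 19° = 4.73
Leg 2 (176°, 4 km): east 4 sin 176° = 0.28, north 4 cos 176° = -3.99
Leg 3 (115°, 7 km): east 7 sin 115° = 6.34, north 7 cos 115° = -2.96
Leg 4 (088°, 9 km): east 9 sin 88° = 8.99, north 9 cos 88° = 0.31
Summing: 17.25 km east, -1.91 km north → (17.25, -1.91).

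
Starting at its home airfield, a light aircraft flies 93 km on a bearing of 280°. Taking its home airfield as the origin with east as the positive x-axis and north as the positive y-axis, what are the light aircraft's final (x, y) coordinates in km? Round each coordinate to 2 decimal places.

(-91.59, 16.15)

Leg 1 (280°, 93 km): east 93 sin 280° = -91.59, north 93 cos 280° = 16.15
Summing: -91.59 km east, 16.15 km north → (-91.59, 16.15).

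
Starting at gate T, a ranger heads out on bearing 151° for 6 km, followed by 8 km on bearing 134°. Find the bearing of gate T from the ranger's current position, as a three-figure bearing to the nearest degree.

321°

Leg 1 (151°, 6 km): east 6 sin 151° = 2.91, north 6 cos 151° = -5.25
Leg 2 (134°, 8 km): east 8 sin 134° = 5.75, north 8 cos 134° = -5.56
Net displacement: 8.66 east, -10.80 north. Direction back to start is (-8.66, 10.80): bearing = atan2(-8.66, 10.80) mod 360° = 321.28° ≈ 321°.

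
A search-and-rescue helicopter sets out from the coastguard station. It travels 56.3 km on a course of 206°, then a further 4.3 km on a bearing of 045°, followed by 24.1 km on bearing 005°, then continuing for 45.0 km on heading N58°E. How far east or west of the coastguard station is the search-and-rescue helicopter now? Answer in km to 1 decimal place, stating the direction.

Leg 1 (206°, 56.3 km): east 56.3 sin 206° = -24.68, north 56.3 cos 206° = -50.60
Leg 2 (045°, 4.3 km): east 4.3 sin 45° = 3.04, north 4.3 cos 45° = 3.04
Leg 3 (005°, 24.1 km): east 24.1 sin 5° = 2.10, north 24.1 cos 5° = 24.01
Leg 4 (N58°E, 45.0 km): east 45.0 sin 58° = 38.16, north 45.0 cos 58° = 23.85
Net east component: 18.62 km.

18.6 km east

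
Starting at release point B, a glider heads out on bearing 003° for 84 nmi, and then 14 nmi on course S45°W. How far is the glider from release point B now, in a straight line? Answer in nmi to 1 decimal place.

Leg 1 (003°, 84 nmi): east 84 sin 3° = 4.40, north 84 cos 3° = 83.88
Leg 2 (S45°W, 14 nmi): east 14 sin 225° = -9.90, north 14 cos 225° = -9.90
Net: -5.50 east, 73.99 north. Distance = √((-5.50)² + (73.99)²) = 74.190 nmi.

74.2 nmi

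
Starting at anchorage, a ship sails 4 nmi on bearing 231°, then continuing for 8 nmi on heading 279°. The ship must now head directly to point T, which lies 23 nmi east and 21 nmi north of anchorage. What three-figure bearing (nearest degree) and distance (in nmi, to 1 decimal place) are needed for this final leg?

Leg 1 (231°, 4 nmi): east 4 sin 231° = -3.11, north 4 cos 231° = -2.52
Leg 2 (279°, 8 nmi): east 8 sin 279° = -7.90, north 8 cos 279° = 1.25
Current position: (-11.01, -1.27). Target: (23, 21). Remaining: Δeast = 34.01, Δnorth = 22.27.
Bearing = atan2(34.01, 22.27) mod 360° = 56.79°; distance = √((34.01)² + (22.27)²) = 40.650 nmi.

057°, 40.7 nmi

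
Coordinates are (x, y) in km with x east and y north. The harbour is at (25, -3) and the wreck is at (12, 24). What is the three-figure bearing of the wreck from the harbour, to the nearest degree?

334°

Δeast = 12 − 25 = -13.00; Δnorth = 24 − -3 = 27.00.
Bearing = atan2(Δeast, Δnorth) mod 360° = 334.29° ≈ 334°.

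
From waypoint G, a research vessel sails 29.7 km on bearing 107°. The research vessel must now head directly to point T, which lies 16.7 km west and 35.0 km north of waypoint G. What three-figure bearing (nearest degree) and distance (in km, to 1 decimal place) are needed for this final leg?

314°, 62.8 km

Leg 1 (107°, 29.7 km): east 29.7 sin 107° = 28.40, north 29.7 cos 107° = -8.68
Current position: (28.40, -8.68). Target: (-16.7, 35.0). Remaining: Δeast = -45.10, Δnorth = 43.68.
Bearing = atan2(-45.10, 43.68) mod 360° = 314.08°; distance = √((-45.10)² + (43.68)²) = 62.789 km.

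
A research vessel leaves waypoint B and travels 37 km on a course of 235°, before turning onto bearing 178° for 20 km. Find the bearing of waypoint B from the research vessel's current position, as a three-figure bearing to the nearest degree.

Leg 1 (235°, 37 km): east 37 sin 235° = -30.31, north 37 cos 235° = -21.22
Leg 2 (178°, 20 km): east 20 sin 178° = 0.70, north 20 cos 178° = -19.99
Net displacement: -29.61 east, -41.21 north. Direction back to start is (29.61, 41.21): bearing = atan2(29.61, 41.21) mod 360° = 35.70° ≈ 036°.

036°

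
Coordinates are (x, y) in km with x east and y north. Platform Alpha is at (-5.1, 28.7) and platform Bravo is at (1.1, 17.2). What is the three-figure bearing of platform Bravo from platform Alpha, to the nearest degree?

Δeast = 1.1 − -5.1 = 6.20; Δnorth = 17.2 − 28.7 = -11.50.
Bearing = atan2(Δeast, Δnorth) mod 360° = 151.67° ≈ 152°.

152°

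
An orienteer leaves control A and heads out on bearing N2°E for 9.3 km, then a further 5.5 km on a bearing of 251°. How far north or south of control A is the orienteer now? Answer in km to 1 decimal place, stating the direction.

7.5 km north

Leg 1 (N2°E, 9.3 km): east 9.3 sin 2° = 0.32, north 9.3 cos 2° = 9.29
Leg 2 (251°, 5.5 km): east 5.5 sin 251° = -5.20, north 5.5 cos 251° = -1.79
Net north component: 7.50 km.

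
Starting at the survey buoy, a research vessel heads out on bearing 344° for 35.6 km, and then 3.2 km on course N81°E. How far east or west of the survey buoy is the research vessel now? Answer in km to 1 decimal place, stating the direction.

Leg 1 (344°, 35.6 km): east 35.6 sin 344° = -9.81, north 35.6 cos 344° = 34.22
Leg 2 (N81°E, 3.2 km): east 3.2 sin 81° = 3.16, north 3.2 cos 81° = 0.50
Net east component: -6.65 km.

6.7 km west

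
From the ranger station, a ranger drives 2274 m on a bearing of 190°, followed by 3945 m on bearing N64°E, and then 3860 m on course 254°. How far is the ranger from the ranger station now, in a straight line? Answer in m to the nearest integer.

1671 m

Leg 1 (190°, 2274 m): east 2274 sin 190° = -394.88, north 2274 cos 190° = -2239.45
Leg 2 (N64°E, 3945 m): east 3945 sin 64° = 3545.74, north 3945 cos 64° = 1729.37
Leg 3 (254°, 3860 m): east 3860 sin 254° = -3710.47, north 3860 cos 254° = -1063.96
Net: -559.60 east, -1574.04 north. Distance = √((-559.60)² + (-1574.04)²) = 1670.555 m.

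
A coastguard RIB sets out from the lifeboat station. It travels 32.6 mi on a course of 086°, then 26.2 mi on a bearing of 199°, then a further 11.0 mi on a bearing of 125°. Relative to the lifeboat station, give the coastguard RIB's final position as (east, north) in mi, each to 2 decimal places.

Leg 1 (086°, 32.6 mi): east 32.6 sin 86° = 32.52, north 32.6 cos 86° = 2.27
Leg 2 (199°, 26.2 mi): east 26.2 sin 199° = -8.53, north 26.2 cos 199° = -24.77
Leg 3 (125°, 11.0 mi): east 11.0 sin 125° = 9.01, north 11.0 cos 125° = -6.31
Summing: 33.00 mi east, -28.81 mi north → (33.00, -28.81).

(33.00, -28.81)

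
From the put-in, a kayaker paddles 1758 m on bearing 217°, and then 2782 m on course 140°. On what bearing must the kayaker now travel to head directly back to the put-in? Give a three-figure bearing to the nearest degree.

Leg 1 (217°, 1758 m): east 1758 sin 217° = -1057.99, north 1758 cos 217° = -1404.00
Leg 2 (140°, 2782 m): east 2782 sin 140° = 1788.24, north 2782 cos 140° = -2131.14
Net displacement: 730.24 east, -3535.14 north. Direction back to start is (-730.24, 3535.14): bearing = atan2(-730.24, 3535.14) mod 360° = 348.33° ≈ 348°.

348°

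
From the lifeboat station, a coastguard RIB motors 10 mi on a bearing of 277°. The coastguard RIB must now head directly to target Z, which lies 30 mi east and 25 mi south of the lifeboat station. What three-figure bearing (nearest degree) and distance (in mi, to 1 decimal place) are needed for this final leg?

123°, 47.8 mi

Leg 1 (277°, 10 mi): east 10 sin 277° = -9.93, north 10 cos 277° = 1.22
Current position: (-9.93, 1.22). Target: (30, -25). Remaining: Δeast = 39.93, Δnorth = -26.22.
Bearing = atan2(39.93, -26.22) mod 360° = 123.29°; distance = √((39.93)² + (-26.22)²) = 47.765 mi.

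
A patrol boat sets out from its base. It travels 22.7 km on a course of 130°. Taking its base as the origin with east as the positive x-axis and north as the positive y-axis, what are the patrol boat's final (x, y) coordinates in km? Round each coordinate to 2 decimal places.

(17.39, -14.59)

Leg 1 (130°, 22.7 km): east 22.7 sin 130° = 17.39, north 22.7 cos 130° = -14.59
Summing: 17.39 km east, -14.59 km north → (17.39, -14.59).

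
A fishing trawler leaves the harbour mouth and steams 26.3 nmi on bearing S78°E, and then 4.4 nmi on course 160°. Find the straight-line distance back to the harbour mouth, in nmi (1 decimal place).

28.9 nmi

Leg 1 (S78°E, 26.3 nmi): east 26.3 sin 102° = 25.73, north 26.3 cos 102° = -5.47
Leg 2 (160°, 4.4 nmi): east 4.4 sin 160° = 1.50, north 4.4 cos 160° = -4.13
Net: 27.23 east, -9.60 north. Distance = √((27.23)² + (-9.60)²) = 28.874 nmi.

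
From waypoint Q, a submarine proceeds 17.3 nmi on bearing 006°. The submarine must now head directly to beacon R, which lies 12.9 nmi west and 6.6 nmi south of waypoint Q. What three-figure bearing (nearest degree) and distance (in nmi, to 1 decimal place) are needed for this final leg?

212°, 28.0 nmi

Leg 1 (006°, 17.3 nmi): east 17.3 sin 6° = 1.81, north 17.3 cos 6° = 17.21
Current position: (1.81, 17.21). Target: (-12.9, -6.6). Remaining: Δeast = -14.71, Δnorth = -23.81.
Bearing = atan2(-14.71, -23.81) mod 360° = 211.71°; distance = √((-14.71)² + (-23.81)²) = 27.983 nmi.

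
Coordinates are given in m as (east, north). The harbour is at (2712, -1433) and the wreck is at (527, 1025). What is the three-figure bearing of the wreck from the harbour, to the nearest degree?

318°

Δeast = 527 − 2712 = -2185.00; Δnorth = 1025 − -1433 = 2458.00.
Bearing = atan2(Δeast, Δnorth) mod 360° = 318.37° ≈ 318°.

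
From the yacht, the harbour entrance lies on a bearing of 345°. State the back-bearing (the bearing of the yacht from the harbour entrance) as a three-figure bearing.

165°

Back-bearing = 345° − 180° = 165°.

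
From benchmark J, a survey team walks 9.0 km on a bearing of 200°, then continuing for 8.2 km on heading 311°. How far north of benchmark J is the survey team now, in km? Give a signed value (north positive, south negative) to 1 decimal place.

-3.1 km

Leg 1 (200°, 9.0 km): east 9.0 sin 200° = -3.08, north 9.0 cos 200° = -8.46
Leg 2 (311°, 8.2 km): east 8.2 sin 311° = -6.19, north 8.2 cos 311° = 5.38
Net north component: -3.08 km.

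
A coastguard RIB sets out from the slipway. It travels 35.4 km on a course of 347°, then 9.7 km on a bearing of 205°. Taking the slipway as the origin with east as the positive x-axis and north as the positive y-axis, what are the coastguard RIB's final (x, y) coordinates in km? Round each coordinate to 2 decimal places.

(-12.06, 25.70)

Leg 1 (347°, 35.4 km): east 35.4 sin 347° = -7.96, north 35.4 cos 347° = 34.49
Leg 2 (205°, 9.7 km): east 9.7 sin 205° = -4.10, north 9.7 cos 205° = -8.79
Summing: -12.06 km east, 25.70 km north → (-12.06, 25.70).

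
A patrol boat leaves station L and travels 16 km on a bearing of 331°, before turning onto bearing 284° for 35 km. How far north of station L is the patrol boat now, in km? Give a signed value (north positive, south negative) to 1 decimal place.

Leg 1 (331°, 16 km): east 16 sin 331° = -7.76, north 16 cos 331° = 13.99
Leg 2 (284°, 35 km): east 35 sin 284° = -33.96, north 35 cos 284° = 8.47
Net north component: 22.46 km.

22.5 km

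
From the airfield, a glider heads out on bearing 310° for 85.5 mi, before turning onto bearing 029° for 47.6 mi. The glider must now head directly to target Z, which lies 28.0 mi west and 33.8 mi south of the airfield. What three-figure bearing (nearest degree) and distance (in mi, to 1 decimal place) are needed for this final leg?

174°, 131.2 mi

Leg 1 (310°, 85.5 mi): east 85.5 sin 310° = -65.50, north 85.5 cos 310° = 54.96
Leg 2 (029°, 47.6 mi): east 47.6 sin 29° = 23.08, north 47.6 cos 29° = 41.63
Current position: (-42.42, 96.59). Target: (-28.0, -33.8). Remaining: Δeast = 14.42, Δnorth = -130.39.
Bearing = atan2(14.42, -130.39) mod 360° = 173.69°; distance = √((14.42)² + (-130.39)²) = 131.185 mi.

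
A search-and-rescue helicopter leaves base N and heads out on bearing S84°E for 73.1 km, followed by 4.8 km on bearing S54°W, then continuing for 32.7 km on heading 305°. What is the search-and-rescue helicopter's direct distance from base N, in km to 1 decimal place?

Leg 1 (S84°E, 73.1 km): east 73.1 sin 96° = 72.70, north 73.1 cos 96° = -7.64
Leg 2 (S54°W, 4.8 km): east 4.8 sin 234° = -3.88, north 4.8 cos 234° = -2.82
Leg 3 (305°, 32.7 km): east 32.7 sin 305° = -26.79, north 32.7 cos 305° = 18.76
Net: 42.03 east, 8.29 north. Distance = √((42.03)² + (8.29)²) = 42.840 km.

42.8 km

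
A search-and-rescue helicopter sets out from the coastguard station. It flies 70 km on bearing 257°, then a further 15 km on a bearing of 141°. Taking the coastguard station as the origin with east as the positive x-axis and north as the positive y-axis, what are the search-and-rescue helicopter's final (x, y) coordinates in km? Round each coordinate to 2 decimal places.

Leg 1 (257°, 70 km): east 70 sin 257° = -68.21, north 70 cos 257° = -15.75
Leg 2 (141°, 15 km): east 15 sin 141° = 9.44, north 15 cos 141° = -11.66
Summing: -58.77 km east, -27.40 km north → (-58.77, -27.40).

(-58.77, -27.40)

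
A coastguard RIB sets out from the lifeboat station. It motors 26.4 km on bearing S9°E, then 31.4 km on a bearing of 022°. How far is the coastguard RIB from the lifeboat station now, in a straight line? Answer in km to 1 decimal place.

Leg 1 (S9°E, 26.4 km): east 26.4 sin 171° = 4.13, north 26.4 cos 171° = -26.07
Leg 2 (022°, 31.4 km): east 31.4 sin 22° = 11.76, north 31.4 cos 22° = 29.11
Net: 15.89 east, 3.04 north. Distance = √((15.89)² + (3.04)²) = 16.180 km.

16.2 km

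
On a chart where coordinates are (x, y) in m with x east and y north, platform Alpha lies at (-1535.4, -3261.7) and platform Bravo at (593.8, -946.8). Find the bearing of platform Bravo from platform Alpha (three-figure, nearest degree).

043°

Δeast = 593.8 − -1535.4 = 2129.20; Δnorth = -946.8 − -3261.7 = 2314.90.
Bearing = atan2(Δeast, Δnorth) mod 360° = 42.61° ≈ 043°.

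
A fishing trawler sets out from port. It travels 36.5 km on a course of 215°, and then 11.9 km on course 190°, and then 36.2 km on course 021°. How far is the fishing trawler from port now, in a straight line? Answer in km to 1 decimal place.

Leg 1 (215°, 36.5 km): east 36.5 sin 215° = -20.94, north 36.5 cos 215° = -29.90
Leg 2 (190°, 11.9 km): east 11.9 sin 190° = -2.07, north 11.9 cos 190° = -11.72
Leg 3 (021°, 36.2 km): east 36.2 sin 21° = 12.97, north 36.2 cos 21° = 33.80
Net: -10.03 east, -7.82 north. Distance = √((-10.03)² + (-7.82)²) = 12.719 km.

12.7 km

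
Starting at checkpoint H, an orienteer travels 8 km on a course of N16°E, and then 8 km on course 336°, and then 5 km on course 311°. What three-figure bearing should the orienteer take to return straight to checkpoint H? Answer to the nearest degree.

165°

Leg 1 (N16°E, 8 km): east 8 sin 16° = 2.21, north 8 cos 16° = 7.69
Leg 2 (336°, 8 km): east 8 sin 336° = -3.25, north 8 cos 336° = 7.31
Leg 3 (311°, 5 km): east 5 sin 311° = -3.77, north 5 cos 311° = 3.28
Net displacement: -4.82 east, 18.28 north. Direction back to start is (4.82, -18.28): bearing = atan2(4.82, -18.28) mod 360° = 165.22° ≈ 165°.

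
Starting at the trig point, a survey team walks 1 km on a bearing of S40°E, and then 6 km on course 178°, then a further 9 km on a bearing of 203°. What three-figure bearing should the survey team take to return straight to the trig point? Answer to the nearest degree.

Leg 1 (S40°E, 1 km): east 1 sin 140° = 0.64, north 1 cos 140° = -0.77
Leg 2 (178°, 6 km): east 6 sin 178° = 0.21, north 6 cos 178° = -6.00
Leg 3 (203°, 9 km): east 9 sin 203° = -3.52, north 9 cos 203° = -8.28
Net displacement: -2.66 east, -15.05 north. Direction back to start is (2.66, 15.05): bearing = atan2(2.66, 15.05) mod 360° = 10.04° ≈ 010°.

010°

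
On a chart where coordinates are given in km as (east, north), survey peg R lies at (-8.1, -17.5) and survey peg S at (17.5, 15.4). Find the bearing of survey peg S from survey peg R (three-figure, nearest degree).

038°

Δeast = 17.5 − -8.1 = 25.60; Δnorth = 15.4 − -17.5 = 32.90.
Bearing = atan2(Δeast, Δnorth) mod 360° = 37.89° ≈ 038°.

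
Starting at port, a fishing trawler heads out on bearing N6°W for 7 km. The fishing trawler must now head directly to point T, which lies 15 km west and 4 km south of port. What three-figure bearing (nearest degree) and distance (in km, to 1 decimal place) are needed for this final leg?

232°, 18.0 km

Leg 1 (N6°W, 7 km): east 7 sin 354° = -0.73, north 7 cos 354° = 6.96
Current position: (-0.73, 6.96). Target: (-15, -4). Remaining: Δeast = -14.27, Δnorth = -10.96.
Bearing = atan2(-14.27, -10.96) mod 360° = 232.47°; distance = √((-14.27)² + (-10.96)²) = 17.993 km.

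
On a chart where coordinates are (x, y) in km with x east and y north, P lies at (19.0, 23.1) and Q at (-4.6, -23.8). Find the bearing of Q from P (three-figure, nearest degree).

207°

Δeast = -4.6 − 19.0 = -23.60; Δnorth = -23.8 − 23.1 = -46.90.
Bearing = atan2(Δeast, Δnorth) mod 360° = 206.71° ≈ 207°.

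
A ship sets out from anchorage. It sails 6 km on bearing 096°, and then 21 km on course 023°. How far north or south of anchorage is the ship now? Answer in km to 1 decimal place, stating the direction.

18.7 km north

Leg 1 (096°, 6 km): east 6 sin 96° = 5.97, north 6 cos 96° = -0.63
Leg 2 (023°, 21 km): east 21 sin 23° = 8.21, north 21 cos 23° = 19.33
Net north component: 18.70 km.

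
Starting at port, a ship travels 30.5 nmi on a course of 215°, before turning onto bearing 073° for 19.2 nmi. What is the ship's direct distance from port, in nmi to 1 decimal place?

Leg 1 (215°, 30.5 nmi): east 30.5 sin 215° = -17.49, north 30.5 cos 215° = -24.98
Leg 2 (073°, 19.2 nmi): east 19.2 sin 73° = 18.36, north 19.2 cos 73° = 5.61
Net: 0.87 east, -19.37 north. Distance = √((0.87)² + (-19.37)²) = 19.390 nmi.

19.4 nmi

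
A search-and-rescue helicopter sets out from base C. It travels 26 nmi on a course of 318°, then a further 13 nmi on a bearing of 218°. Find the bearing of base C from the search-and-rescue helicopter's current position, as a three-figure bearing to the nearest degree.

110°

Leg 1 (318°, 26 nmi): east 26 sin 318° = -17.40, north 26 cos 318° = 19.32
Leg 2 (218°, 13 nmi): east 13 sin 218° = -8.00, north 13 cos 218° = -10.24
Net displacement: -25.40 east, 9.08 north. Direction back to start is (25.40, -9.08): bearing = atan2(25.40, -9.08) mod 360° = 109.67° ≈ 110°.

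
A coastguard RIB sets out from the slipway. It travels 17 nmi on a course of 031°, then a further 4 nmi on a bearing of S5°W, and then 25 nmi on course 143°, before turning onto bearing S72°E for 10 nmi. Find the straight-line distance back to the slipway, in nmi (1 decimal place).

35.2 nmi

Leg 1 (031°, 17 nmi): east 17 sin 31° = 8.76, north 17 cos 31° = 14.57
Leg 2 (S5°W, 4 nmi): east 4 sin 185° = -0.35, north 4 cos 185° = -3.98
Leg 3 (143°, 25 nmi): east 25 sin 143° = 15.05, north 25 cos 143° = -19.97
Leg 4 (S72°E, 10 nmi): east 10 sin 108° = 9.51, north 10 cos 108° = -3.09
Net: 32.96 east, -12.47 north. Distance = √((32.96)² + (-12.47)²) = 35.242 nmi.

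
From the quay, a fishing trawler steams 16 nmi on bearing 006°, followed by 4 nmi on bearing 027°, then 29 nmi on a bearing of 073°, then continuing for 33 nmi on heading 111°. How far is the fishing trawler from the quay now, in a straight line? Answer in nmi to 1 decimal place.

64.1 nmi

Leg 1 (006°, 16 nmi): east 16 sin 6° = 1.67, north 16 cos 6° = 15.91
Leg 2 (027°, 4 nmi): east 4 sin 27° = 1.82, north 4 cos 27° = 3.56
Leg 3 (073°, 29 nmi): east 29 sin 73° = 27.73, north 29 cos 73° = 8.48
Leg 4 (111°, 33 nmi): east 33 sin 111° = 30.81, north 33 cos 111° = -11.83
Net: 62.03 east, 16.13 north. Distance = √((62.03)² + (16.13)²) = 64.092 nmi.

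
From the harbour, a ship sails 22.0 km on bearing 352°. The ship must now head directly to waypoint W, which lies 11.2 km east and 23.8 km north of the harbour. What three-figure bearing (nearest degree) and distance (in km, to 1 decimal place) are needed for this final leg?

Leg 1 (352°, 22.0 km): east 22.0 sin 352° = -3.06, north 22.0 cos 352° = 21.79
Current position: (-3.06, 21.79). Target: (11.2, 23.8). Remaining: Δeast = 14.26, Δnorth = 2.01.
Bearing = atan2(14.26, 2.01) mod 360° = 81.96°; distance = √((14.26)² + (2.01)²) = 14.403 km.

082°, 14.4 km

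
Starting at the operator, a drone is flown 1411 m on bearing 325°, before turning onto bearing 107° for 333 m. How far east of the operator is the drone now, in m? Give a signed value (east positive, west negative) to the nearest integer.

Leg 1 (325°, 1411 m): east 1411 sin 325° = -809.32, north 1411 cos 325° = 1155.82
Leg 2 (107°, 333 m): east 333 sin 107° = 318.45, north 333 cos 107° = -97.36
Net east component: -490.87 m.

-491 m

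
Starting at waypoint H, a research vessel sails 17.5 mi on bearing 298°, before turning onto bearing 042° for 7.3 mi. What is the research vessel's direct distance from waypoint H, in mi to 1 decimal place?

Leg 1 (298°, 17.5 mi): east 17.5 sin 298° = -15.45, north 17.5 cos 298° = 8.22
Leg 2 (042°, 7.3 mi): east 7.3 sin 42° = 4.88, north 7.3 cos 42° = 5.42
Net: -10.57 east, 13.64 north. Distance = √((-10.57)² + (13.64)²) = 17.255 mi.

17.3 mi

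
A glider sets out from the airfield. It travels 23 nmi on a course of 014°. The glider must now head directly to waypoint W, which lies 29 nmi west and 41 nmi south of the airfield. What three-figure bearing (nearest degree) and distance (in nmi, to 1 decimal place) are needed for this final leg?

Leg 1 (014°, 23 nmi): east 23 sin 14° = 5.56, north 23 cos 14° = 22.32
Current position: (5.56, 22.32). Target: (-29, -41). Remaining: Δeast = -34.56, Δnorth = -63.32.
Bearing = atan2(-34.56, -63.32) mod 360° = 208.63°; distance = √((-34.56)² + (-63.32)²) = 72.137 nmi.

209°, 72.1 nmi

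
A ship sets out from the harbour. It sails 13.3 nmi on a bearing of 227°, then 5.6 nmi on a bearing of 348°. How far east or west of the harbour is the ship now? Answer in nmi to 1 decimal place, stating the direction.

Leg 1 (227°, 13.3 nmi): east 13.3 sin 227° = -9.73, north 13.3 cos 227° = -9.07
Leg 2 (348°, 5.6 nmi): east 5.6 sin 348° = -1.16, north 5.6 cos 348° = 5.48
Net east component: -10.89 nmi.

10.9 nmi west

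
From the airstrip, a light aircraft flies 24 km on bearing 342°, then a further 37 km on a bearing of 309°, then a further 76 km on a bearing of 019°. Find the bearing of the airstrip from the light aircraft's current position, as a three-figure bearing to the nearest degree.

174°

Leg 1 (342°, 24 km): east 24 sin 342° = -7.42, north 24 cos 342° = 22.83
Leg 2 (309°, 37 km): east 37 sin 309° = -28.75, north 37 cos 309° = 23.28
Leg 3 (019°, 76 km): east 76 sin 19° = 24.74, north 76 cos 19° = 71.86
Net displacement: -11.43 east, 117.97 north. Direction back to start is (11.43, -117.97): bearing = atan2(11.43, -117.97) mod 360° = 174.47° ≈ 174°.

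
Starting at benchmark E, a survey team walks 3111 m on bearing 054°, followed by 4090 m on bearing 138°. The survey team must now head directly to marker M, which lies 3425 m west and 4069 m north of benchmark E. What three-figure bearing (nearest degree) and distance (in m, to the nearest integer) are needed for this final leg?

Leg 1 (054°, 3111 m): east 3111 sin 54° = 2516.85, north 3111 cos 54° = 1828.60
Leg 2 (138°, 4090 m): east 4090 sin 138° = 2736.74, north 4090 cos 138° = -3039.46
Current position: (5253.60, -1210.86). Target: (-3425, 4069). Remaining: Δeast = -8678.60, Δnorth = 5279.86.
Bearing = atan2(-8678.60, 5279.86) mod 360° = 301.32°; distance = √((-8678.60)² + (5279.86)²) = 10158.493 m.

301°, 10158 m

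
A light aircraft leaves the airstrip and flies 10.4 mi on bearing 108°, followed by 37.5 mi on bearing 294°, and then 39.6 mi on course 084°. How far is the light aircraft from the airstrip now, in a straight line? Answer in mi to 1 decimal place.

Leg 1 (108°, 10.4 mi): east 10.4 sin 108° = 9.89, north 10.4 cos 108° = -3.21
Leg 2 (294°, 37.5 mi): east 37.5 sin 294° = -34.26, north 37.5 cos 294° = 15.25
Leg 3 (084°, 39.6 mi): east 39.6 sin 84° = 39.38, north 39.6 cos 84° = 4.14
Net: 15.02 east, 16.18 north. Distance = √((15.02)² + (16.18)²) = 22.073 mi.

22.1 mi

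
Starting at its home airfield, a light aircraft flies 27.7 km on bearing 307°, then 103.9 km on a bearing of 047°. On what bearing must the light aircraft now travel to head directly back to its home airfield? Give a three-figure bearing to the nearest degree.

212°

Leg 1 (307°, 27.7 km): east 27.7 sin 307° = -22.12, north 27.7 cos 307° = 16.67
Leg 2 (047°, 103.9 km): east 103.9 sin 47° = 75.99, north 103.9 cos 47° = 70.86
Net displacement: 53.87 east, 87.53 north. Direction back to start is (-53.87, -87.53): bearing = atan2(-53.87, -87.53) mod 360° = 211.61° ≈ 212°.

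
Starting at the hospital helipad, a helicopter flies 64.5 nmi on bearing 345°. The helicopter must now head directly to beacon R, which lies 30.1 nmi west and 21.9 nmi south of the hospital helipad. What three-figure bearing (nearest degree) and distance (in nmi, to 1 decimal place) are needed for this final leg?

189°, 85.3 nmi

Leg 1 (345°, 64.5 nmi): east 64.5 sin 345° = -16.69, north 64.5 cos 345° = 62.30
Current position: (-16.69, 62.30). Target: (-30.1, -21.9). Remaining: Δeast = -13.41, Δnorth = -84.20.
Bearing = atan2(-13.41, -84.20) mod 360° = 189.05°; distance = √((-13.41)² + (-84.20)²) = 85.263 nmi.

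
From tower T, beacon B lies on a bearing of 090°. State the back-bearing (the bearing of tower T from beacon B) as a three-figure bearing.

270°

Back-bearing = 090° + 180° = 270°.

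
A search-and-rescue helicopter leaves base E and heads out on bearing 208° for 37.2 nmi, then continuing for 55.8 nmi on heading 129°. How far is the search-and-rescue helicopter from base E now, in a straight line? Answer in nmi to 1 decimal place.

Leg 1 (208°, 37.2 nmi): east 37.2 sin 208° = -17.46, north 37.2 cos 208° = -32.85
Leg 2 (129°, 55.8 nmi): east 55.8 sin 129° = 43.36, north 55.8 cos 129° = -35.12
Net: 25.90 east, -67.96 north. Distance = √((25.90)² + (-67.96)²) = 72.730 nmi.

72.7 nmi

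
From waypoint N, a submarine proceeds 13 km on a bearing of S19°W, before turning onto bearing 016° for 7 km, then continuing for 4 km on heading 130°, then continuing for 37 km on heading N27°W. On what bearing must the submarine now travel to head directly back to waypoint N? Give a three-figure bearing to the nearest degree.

Leg 1 (S19°W, 13 km): east 13 sin 199° = -4.23, north 13 cos 199° = -12.29
Leg 2 (016°, 7 km): east 7 sin 16° = 1.93, north 7 cos 16° = 6.73
Leg 3 (130°, 4 km): east 4 sin 130° = 3.06, north 4 cos 130° = -2.57
Leg 4 (N27°W, 37 km): east 37 sin 333° = -16.80, north 37 cos 333° = 32.97
Net displacement: -16.04 east, 24.83 north. Direction back to start is (16.04, -24.83): bearing = atan2(16.04, -24.83) mod 360° = 147.15° ≈ 147°.

147°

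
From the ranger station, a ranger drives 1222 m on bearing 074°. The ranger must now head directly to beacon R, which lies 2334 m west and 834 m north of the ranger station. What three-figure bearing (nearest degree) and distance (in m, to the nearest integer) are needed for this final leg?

Leg 1 (074°, 1222 m): east 1222 sin 74° = 1174.66, north 1222 cos 74° = 336.83
Current position: (1174.66, 336.83). Target: (-2334, 834). Remaining: Δeast = -3508.66, Δnorth = 497.17.
Bearing = atan2(-3508.66, 497.17) mod 360° = 278.07°; distance = √((-3508.66)² + (497.17)²) = 3543.711 m.

278°, 3544 m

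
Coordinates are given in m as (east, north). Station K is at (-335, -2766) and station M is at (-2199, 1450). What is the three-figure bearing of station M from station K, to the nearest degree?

336°

Δeast = -2199 − -335 = -1864.00; Δnorth = 1450 − -2766 = 4216.00.
Bearing = atan2(Δeast, Δnorth) mod 360° = 336.15° ≈ 336°.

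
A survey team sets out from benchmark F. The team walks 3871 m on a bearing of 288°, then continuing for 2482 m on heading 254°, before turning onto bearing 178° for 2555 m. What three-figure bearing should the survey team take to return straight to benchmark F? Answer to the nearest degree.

071°

Leg 1 (288°, 3871 m): east 3871 sin 288° = -3681.54, north 3871 cos 288° = 1196.20
Leg 2 (254°, 2482 m): east 2482 sin 254° = -2385.85, north 2482 cos 254° = -684.13
Leg 3 (178°, 2555 m): east 2555 sin 178° = 89.17, north 2555 cos 178° = -2553.44
Net displacement: -5978.22 east, -2041.37 north. Direction back to start is (5978.22, 2041.37): bearing = atan2(5978.22, 2041.37) mod 360° = 71.15° ≈ 071°.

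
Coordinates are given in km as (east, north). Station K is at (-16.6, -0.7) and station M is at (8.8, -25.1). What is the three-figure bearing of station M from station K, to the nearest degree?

134°

Δeast = 8.8 − -16.6 = 25.40; Δnorth = -25.1 − -0.7 = -24.40.
Bearing = atan2(Δeast, Δnorth) mod 360° = 133.85° ≈ 134°.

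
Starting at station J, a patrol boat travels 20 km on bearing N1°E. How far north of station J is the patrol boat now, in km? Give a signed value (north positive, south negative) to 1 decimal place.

20.0 km

Leg 1 (N1°E, 20 km): east 20 sin 1° = 0.35, north 20 cos 1° = 20.00
Net north component: 20.00 km.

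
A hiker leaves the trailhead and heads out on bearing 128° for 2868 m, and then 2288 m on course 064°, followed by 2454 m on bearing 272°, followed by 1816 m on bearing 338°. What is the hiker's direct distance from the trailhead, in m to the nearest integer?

Leg 1 (128°, 2868 m): east 2868 sin 128° = 2260.01, north 2868 cos 128° = -1765.72
Leg 2 (064°, 2288 m): east 2288 sin 64° = 2056.44, north 2288 cos 64° = 1002.99
Leg 3 (272°, 2454 m): east 2454 sin 272° = -2452.51, north 2454 cos 272° = 85.64
Leg 4 (338°, 1816 m): east 1816 sin 338° = -680.29, north 1816 cos 338° = 1683.77
Net: 1183.66 east, 1006.69 north. Distance = √((1183.66)² + (1006.69)²) = 1553.859 m.

1554 m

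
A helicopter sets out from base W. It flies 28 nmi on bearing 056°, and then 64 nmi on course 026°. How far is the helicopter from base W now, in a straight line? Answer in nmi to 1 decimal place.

89.4 nmi

Leg 1 (056°, 28 nmi): east 28 sin 56° = 23.21, north 28 cos 56° = 15.66
Leg 2 (026°, 64 nmi): east 64 sin 26° = 28.06, north 64 cos 26° = 57.52
Net: 51.27 east, 73.18 north. Distance = √((51.27)² + (73.18)²) = 89.352 nmi.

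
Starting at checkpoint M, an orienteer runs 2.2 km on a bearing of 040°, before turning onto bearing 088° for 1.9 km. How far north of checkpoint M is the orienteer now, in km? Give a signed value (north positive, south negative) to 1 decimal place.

Leg 1 (040°, 2.2 km): east 2.2 sin 40° = 1.41, north 2.2 cos 40° = 1.69
Leg 2 (088°, 1.9 km): east 1.9 sin 88° = 1.90, north 1.9 cos 88° = 0.07
Net north component: 1.75 km.

1.8 km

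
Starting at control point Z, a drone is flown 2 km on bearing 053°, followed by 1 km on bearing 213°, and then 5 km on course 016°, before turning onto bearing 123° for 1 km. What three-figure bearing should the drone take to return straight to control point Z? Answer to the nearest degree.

215°

Leg 1 (053°, 2 km): east 2 sin 53° = 1.60, north 2 cos 53° = 1.20
Leg 2 (213°, 1 km): east 1 sin 213° = -0.54, north 1 cos 213° = -0.84
Leg 3 (016°, 5 km): east 5 sin 16° = 1.38, north 5 cos 16° = 4.81
Leg 4 (123°, 1 km): east 1 sin 123° = 0.84, north 1 cos 123° = -0.54
Net displacement: 3.27 east, 4.63 north. Direction back to start is (-3.27, -4.63): bearing = atan2(-3.27, -4.63) mod 360° = 215.25° ≈ 215°.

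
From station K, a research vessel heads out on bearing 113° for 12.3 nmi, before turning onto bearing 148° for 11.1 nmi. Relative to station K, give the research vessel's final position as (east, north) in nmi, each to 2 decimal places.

(17.20, -14.22)

Leg 1 (113°, 12.3 nmi): east 12.3 sin 113° = 11.32, north 12.3 cos 113° = -4.81
Leg 2 (148°, 11.1 nmi): east 11.1 sin 148° = 5.88, north 11.1 cos 148° = -9.41
Summing: 17.20 nmi east, -14.22 nmi north → (17.20, -14.22).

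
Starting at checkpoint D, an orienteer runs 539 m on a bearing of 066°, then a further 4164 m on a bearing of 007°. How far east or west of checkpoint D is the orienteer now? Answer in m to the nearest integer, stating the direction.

Leg 1 (066°, 539 m): east 539 sin 66° = 492.40, north 539 cos 66° = 219.23
Leg 2 (007°, 4164 m): east 4164 sin 7° = 507.46, north 4164 cos 7° = 4132.96
Net east component: 999.86 m.

1000 m east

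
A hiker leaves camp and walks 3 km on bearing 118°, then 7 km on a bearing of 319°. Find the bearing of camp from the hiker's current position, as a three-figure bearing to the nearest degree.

Leg 1 (118°, 3 km): east 3 sin 118° = 2.65, north 3 cos 118° = -1.41
Leg 2 (319°, 7 km): east 7 sin 319° = -4.59, north 7 cos 319° = 5.28
Net displacement: -1.94 east, 3.87 north. Direction back to start is (1.94, -3.87): bearing = atan2(1.94, -3.87) mod 360° = 153.36° ≈ 153°.

153°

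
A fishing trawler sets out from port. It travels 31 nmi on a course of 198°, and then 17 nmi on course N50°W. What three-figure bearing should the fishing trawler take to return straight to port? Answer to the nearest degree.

Leg 1 (198°, 31 nmi): east 31 sin 198° = -9.58, north 31 cos 198° = -29.48
Leg 2 (N50°W, 17 nmi): east 17 sin 310° = -13.02, north 17 cos 310° = 10.93
Net displacement: -22.60 east, -18.56 north. Direction back to start is (22.60, 18.56): bearing = atan2(22.60, 18.56) mod 360° = 50.62° ≈ 051°.

051°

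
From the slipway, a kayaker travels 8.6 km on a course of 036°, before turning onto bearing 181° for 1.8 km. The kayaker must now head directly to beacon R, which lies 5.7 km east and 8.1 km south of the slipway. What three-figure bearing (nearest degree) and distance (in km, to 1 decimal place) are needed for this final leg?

177°, 13.3 km

Leg 1 (036°, 8.6 km): east 8.6 sin 36° = 5.05, north 8.6 cos 36° = 6.96
Leg 2 (181°, 1.8 km): east 1.8 sin 181° = -0.03, north 1.8 cos 181° = -1.80
Current position: (5.02, 5.16). Target: (5.7, -8.1). Remaining: Δeast = 0.68, Δnorth = -13.26.
Bearing = atan2(0.68, -13.26) mod 360° = 177.08°; distance = √((0.68)² + (-13.26)²) = 13.275 km.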